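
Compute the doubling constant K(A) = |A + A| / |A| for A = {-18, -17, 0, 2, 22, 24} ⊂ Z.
K = |A + A| / |A| = 19/6

Enumerate A + A = {a + b : a, b ∈ A}. With |A| = 6, there are |A|^2 = 36 ordered sum pairs; collecting distinct values, A + A = {-36, -35, -34, -18, -17, -16, -15, 0, 2, 4, 5, 6, 7, 22, 24, 26, 44, 46, 48}, so |A + A| = 19. Thus K = 19/6. For comparison, the minimum possible |A + A| over all 6-element sets is 2·6 − 1 = 11 (so min K = 11/6), attained only by arithmetic progressions.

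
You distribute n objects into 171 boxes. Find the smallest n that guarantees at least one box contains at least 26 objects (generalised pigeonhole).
n = (26 − 1)·171 + 1 = 4276

By the generalised pigeonhole principle, to guarantee some box contains ≥ r objects we need more than (r − 1) · k objects total. Threshold: n = (r − 1) · k + 1. With r = 26 and k = 171: n = 25 · 171 + 1 = 4275 + 1 = 4276. For n = 4275 = 25 · 171, we can put exactly 25 objects in every box, avoiding 26 in any single one — so 4276 is tight.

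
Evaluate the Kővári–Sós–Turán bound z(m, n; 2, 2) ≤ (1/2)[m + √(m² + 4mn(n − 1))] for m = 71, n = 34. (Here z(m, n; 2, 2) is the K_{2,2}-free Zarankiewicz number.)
z(71, 34; 2, 2) ≤ (1/2)[71 + √(71² + 4·71·34·33)] = (1/2)[71 + √323689] = 319.9684

Kővári–Sós–Turán: let r_1, ..., r_71 be the row sums and z = Σ r_i the total number of 1s. Each pair of columns can share at most one row with both entries 1 (else a 2×2 all-ones block appears), so Σ_i C(r_i, 2) ≤ C(34, 2) = 561. By convexity Σ_i C(r_i, 2) ≥ 71·C(z/71, 2) = z(z − 71)/(2·71), giving z² − 71z − 71·34·33 ≤ 0 and hence z ≤ (1/2)[71 + √(5041 + 4·79662)] = (1/2)[71 + √323689] ≈ (1/2)(71 + 568.9367) = 319.9684.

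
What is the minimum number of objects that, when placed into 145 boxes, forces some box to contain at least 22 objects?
n = (22 − 1)·145 + 1 = 3046

By the generalised pigeonhole principle, to guarantee some box contains ≥ r objects we need more than (r − 1) · k objects total. Threshold: n = (r − 1) · k + 1. With r = 22 and k = 145: n = 21 · 145 + 1 = 3045 + 1 = 3046. For n = 3045 = 21 · 145, we can put exactly 21 objects in every box, avoiding 22 in any single one — so 3046 is tight.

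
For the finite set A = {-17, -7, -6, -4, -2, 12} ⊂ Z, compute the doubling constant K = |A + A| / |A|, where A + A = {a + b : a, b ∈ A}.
K = |A + A| / |A| = 20/6 = 10/3

Enumerate A + A = {a + b : a, b ∈ A}. With |A| = 6, there are |A|^2 = 36 ordered sum pairs; collecting distinct values, A + A = {-34, -24, -23, -21, -19, -14, -13, -12, -11, -10, -9, -8, -6, -5, -4, 5, 6, 8, 10, 24}, so |A + A| = 20. Thus K = 20/6 = 10/3. For comparison, the minimum possible |A + A| over all 6-element sets is 2·6 − 1 = 11 (so min K = 11/6), attained only by arithmetic progressions.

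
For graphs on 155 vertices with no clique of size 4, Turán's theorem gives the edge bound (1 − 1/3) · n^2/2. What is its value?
Turán density bound = (2/3) · 155^2/2 = 24025/3 ≈ 8008.3333

Turán's theorem: ex(n, K_{r+1}) is achieved by the complete r-partite Turán graph T(n, r) with parts as balanced as possible, and is at most (1 − 1/r) · n^2/2. For r = 3, n = 155: the density bound is (2/3) · 24025/2 = 24025/3 ≈ 8008.3333. The integer-valued extremum is e(T(155, 3)) = 8008, which is strictly less than the density bound 24025/3 since 3 ∤ 155 (the parts of T(155, 3) cannot all be equal).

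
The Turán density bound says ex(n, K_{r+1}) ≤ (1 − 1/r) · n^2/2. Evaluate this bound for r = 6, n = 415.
Turán density bound = (5/6) · 415^2/2 = 861125/12 ≈ 71760.4167

Turán's theorem: ex(n, K_{r+1}) is achieved by the complete r-partite Turán graph T(n, r) with parts as balanced as possible, and is at most (1 − 1/r) · n^2/2. For r = 6, n = 415: the density bound is (5/6) · 172225/2 = 861125/12 ≈ 71760.4167. The integer-valued extremum is e(T(415, 6)) = 71760, which is strictly less than the density bound 861125/12 since 6 ∤ 415 (the parts of T(415, 6) cannot all be equal).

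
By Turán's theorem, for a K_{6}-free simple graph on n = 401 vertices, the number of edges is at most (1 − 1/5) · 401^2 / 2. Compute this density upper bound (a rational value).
Turán density bound = (4/5) · 401^2/2 = 321602/5 ≈ 64320.4

Turán's theorem: ex(n, K_{r+1}) is achieved by the complete r-partite Turán graph T(n, r) with parts as balanced as possible, and is at most (1 − 1/r) · n^2/2. For r = 5, n = 401: the density bound is (4/5) · 160801/2 = 321602/5 ≈ 64320.4. The integer-valued extremum is e(T(401, 5)) = 64320, which is strictly less than the density bound 321602/5 since 5 ∤ 401 (the parts of T(401, 5) cannot all be equal).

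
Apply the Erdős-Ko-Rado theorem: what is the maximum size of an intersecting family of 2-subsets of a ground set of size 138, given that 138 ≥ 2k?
max |F| = C(137, 1) = 137

Erdős-Ko-Rado (1961): when n ≥ 2k, max |F| = C(n−1, k−1). The bound is attained by the star {A : i ∈ A} for any fixed i ∈ [n]. Here C(138−1, 2−1) = C(137, 1) = 137.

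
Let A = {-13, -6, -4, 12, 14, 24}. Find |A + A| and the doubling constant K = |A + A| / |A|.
K = |A + A| / |A| = 20/6 = 10/3

Enumerate A + A = {a + b : a, b ∈ A}. With |A| = 6, there are |A|^2 = 36 ordered sum pairs; collecting distinct values, A + A = {-26, -19, -17, -12, -10, -8, -1, 1, 6, 8, 10, 11, 18, 20, 24, 26, 28, 36, 38, 48}, so |A + A| = 20. Thus K = 20/6 = 10/3. For comparison, the minimum possible |A + A| over all 6-element sets is 2·6 − 1 = 11 (so min K = 11/6), attained only by arithmetic progressions.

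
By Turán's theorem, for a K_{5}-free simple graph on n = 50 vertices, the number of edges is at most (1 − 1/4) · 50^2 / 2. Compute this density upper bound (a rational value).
Turán density bound = (3/4) · 50^2/2 = 1875/2 ≈ 937.5

Turán's theorem: ex(n, K_{r+1}) is achieved by the complete r-partite Turán graph T(n, r) with parts as balanced as possible, and is at most (1 − 1/r) · n^2/2. For r = 4, n = 50: the density bound is (3/4) · 2500/2 = 1875/2 ≈ 937.5. The integer-valued extremum is e(T(50, 4)) = 937, which is strictly less than the density bound 1875/2 since 4 ∤ 50 (the parts of T(50, 4) cannot all be equal).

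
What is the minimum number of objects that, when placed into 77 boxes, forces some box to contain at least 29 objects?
n = (29 − 1)·77 + 1 = 2157

By the generalised pigeonhole principle, to guarantee some box contains ≥ r objects we need more than (r − 1) · k objects total. Threshold: n = (r − 1) · k + 1. With r = 29 and k = 77: n = 28 · 77 + 1 = 2156 + 1 = 2157. For n = 2156 = 28 · 77, we can put exactly 28 objects in every box, avoiding 29 in any single one — so 2157 is tight.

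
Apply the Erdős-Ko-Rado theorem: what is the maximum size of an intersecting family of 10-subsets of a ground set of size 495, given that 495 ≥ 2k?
max |F| = C(494, 9) = 4486910655588823098

Erdős-Ko-Rado (1961): when n ≥ 2k, max |F| = C(n−1, k−1). The bound is attained by the star {A : i ∈ A} for any fixed i ∈ [n]. Here C(495−1, 10−1) = C(494, 9) = 4486910655588823098.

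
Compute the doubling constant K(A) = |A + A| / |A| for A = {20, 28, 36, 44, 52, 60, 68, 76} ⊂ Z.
K = |A + A| / |A| = 15/8

Enumerate A + A = {a + b : a, b ∈ A}. With |A| = 8, there are |A|^2 = 64 ordered sum pairs; collecting distinct values, A + A = {40, 48, 56, 64, 72, 80, 88, 96, 104, 112, 120, 128, 136, 144, 152}, so |A + A| = 15. Thus K = 15/8. Here |A + A| = 2|A| − 1 = 15, the minimum possible — so K = 15/8 is minimal, which holds iff A is an arithmetic progression.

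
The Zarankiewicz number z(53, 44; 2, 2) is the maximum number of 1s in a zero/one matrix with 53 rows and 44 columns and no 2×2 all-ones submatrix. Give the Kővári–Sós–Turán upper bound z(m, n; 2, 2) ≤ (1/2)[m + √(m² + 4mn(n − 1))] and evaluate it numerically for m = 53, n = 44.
z(53, 44; 2, 2) ≤ (1/2)[53 + √(53² + 4·53·44·43)] = (1/2)[53 + √403913] = 344.2708

Kővári–Sós–Turán: let r_1, ..., r_53 be the row sums and z = Σ r_i the total number of 1s. Each pair of columns can share at most one row with both entries 1 (else a 2×2 all-ones block appears), so Σ_i C(r_i, 2) ≤ C(44, 2) = 946. By convexity Σ_i C(r_i, 2) ≥ 53·C(z/53, 2) = z(z − 53)/(2·53), giving z² − 53z − 53·44·43 ≤ 0 and hence z ≤ (1/2)[53 + √(2809 + 4·100276)] = (1/2)[53 + √403913] ≈ (1/2)(53 + 635.5415) = 344.2708.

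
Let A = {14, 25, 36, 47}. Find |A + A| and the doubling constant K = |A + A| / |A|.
K = |A + A| / |A| = 7/4

Enumerate A + A = {a + b : a, b ∈ A}. With |A| = 4, there are |A|^2 = 16 ordered sum pairs; collecting distinct values, A + A = {28, 39, 50, 61, 72, 83, 94}, so |A + A| = 7. Thus K = 7/4. Here |A + A| = 2|A| − 1 = 7, the minimum possible — so K = 7/4 is minimal, which holds iff A is an arithmetic progression.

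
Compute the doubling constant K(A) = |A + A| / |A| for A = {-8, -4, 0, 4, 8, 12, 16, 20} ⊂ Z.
K = |A + A| / |A| = 15/8

Enumerate A + A = {a + b : a, b ∈ A}. With |A| = 8, there are |A|^2 = 64 ordered sum pairs; collecting distinct values, A + A = {-16, -12, -8, -4, 0, 4, 8, 12, 16, 20, 24, 28, 32, 36, 40}, so |A + A| = 15. Thus K = 15/8. Here |A + A| = 2|A| − 1 = 15, the minimum possible — so K = 15/8 is minimal, which holds iff A is an arithmetic progression.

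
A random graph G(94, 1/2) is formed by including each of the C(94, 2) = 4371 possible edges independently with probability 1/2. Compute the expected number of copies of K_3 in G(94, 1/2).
E[# K_3] = C(94, 3) · (1/2)^C(3, 2) = 134044 / 2^3 = 33511/2 = 16755.5

For each 3-subset S of vertices (there are C(94, 3) = 134044 such S), let X_S = 1 if S induces a K_3 (all C(3, 2) = 3 edges present). Then P(X_S = 1) = (1/2)^3 = 1/8. By linearity of expectation, E[# K_3] = C(94, 3) · (1/2)^3 = 134044 / 8 = 33511/2 = 16755.5.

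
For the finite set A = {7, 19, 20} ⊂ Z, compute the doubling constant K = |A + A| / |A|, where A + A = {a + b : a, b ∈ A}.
K = |A + A| / |A| = 6/3 = 2

Enumerate A + A = {a + b : a, b ∈ A}. With |A| = 3, there are |A|^2 = 9 ordered sum pairs; collecting distinct values, A + A = {14, 26, 27, 38, 39, 40}, so |A + A| = 6. Thus K = 6/3 = 2. For comparison, the minimum possible |A + A| over all 3-element sets is 2·3 − 1 = 5 (so min K = 5/3), attained only by arithmetic progressions.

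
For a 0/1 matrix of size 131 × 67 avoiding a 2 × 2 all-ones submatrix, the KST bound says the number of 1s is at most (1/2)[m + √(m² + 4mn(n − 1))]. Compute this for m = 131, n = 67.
z(131, 67; 2, 2) ≤ (1/2)[131 + √(131² + 4·131·67·66)] = (1/2)[131 + √2334289] = 829.419

Kővári–Sós–Turán: let r_1, ..., r_131 be the row sums and z = Σ r_i the total number of 1s. Each pair of columns can share at most one row with both entries 1 (else a 2×2 all-ones block appears), so Σ_i C(r_i, 2) ≤ C(67, 2) = 2211. By convexity Σ_i C(r_i, 2) ≥ 131·C(z/131, 2) = z(z − 131)/(2·131), giving z² − 131z − 131·67·66 ≤ 0 and hence z ≤ (1/2)[131 + √(17161 + 4·579282)] = (1/2)[131 + √2334289] ≈ (1/2)(131 + 1527.838) = 829.419.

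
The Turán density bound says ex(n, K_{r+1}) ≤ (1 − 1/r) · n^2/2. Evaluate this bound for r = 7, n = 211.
Turán density bound = (6/7) · 211^2/2 = 133563/7 ≈ 19080.4286

Turán's theorem: ex(n, K_{r+1}) is achieved by the complete r-partite Turán graph T(n, r) with parts as balanced as possible, and is at most (1 − 1/r) · n^2/2. For r = 7, n = 211: the density bound is (6/7) · 44521/2 = 133563/7 ≈ 19080.4286. The integer-valued extremum is e(T(211, 7)) = 19080, which is strictly less than the density bound 133563/7 since 7 ∤ 211 (the parts of T(211, 7) cannot all be equal).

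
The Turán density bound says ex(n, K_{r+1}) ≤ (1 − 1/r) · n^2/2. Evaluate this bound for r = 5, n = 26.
Turán density bound = (4/5) · 26^2/2 = 1352/5 ≈ 270.4

Turán's theorem: ex(n, K_{r+1}) is achieved by the complete r-partite Turán graph T(n, r) with parts as balanced as possible, and is at most (1 − 1/r) · n^2/2. For r = 5, n = 26: the density bound is (4/5) · 676/2 = 1352/5 ≈ 270.4. The integer-valued extremum is e(T(26, 5)) = 270, which is strictly less than the density bound 1352/5 since 5 ∤ 26 (the parts of T(26, 5) cannot all be equal).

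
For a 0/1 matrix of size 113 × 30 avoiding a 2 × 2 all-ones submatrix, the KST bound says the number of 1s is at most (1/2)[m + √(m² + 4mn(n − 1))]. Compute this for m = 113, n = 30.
z(113, 30; 2, 2) ≤ (1/2)[113 + √(113² + 4·113·30·29)] = (1/2)[113 + √406009] = 375.0942

Kővári–Sós–Turán: let r_1, ..., r_113 be the row sums and z = Σ r_i the total number of 1s. Each pair of columns can share at most one row with both entries 1 (else a 2×2 all-ones block appears), so Σ_i C(r_i, 2) ≤ C(30, 2) = 435. By convexity Σ_i C(r_i, 2) ≥ 113·C(z/113, 2) = z(z − 113)/(2·113), giving z² − 113z − 113·30·29 ≤ 0 and hence z ≤ (1/2)[113 + √(12769 + 4·98310)] = (1/2)[113 + √406009] ≈ (1/2)(113 + 637.1884) = 375.0942.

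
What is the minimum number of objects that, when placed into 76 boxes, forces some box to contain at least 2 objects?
n = (2 − 1)·76 + 1 = 77

By the generalised pigeonhole principle, to guarantee some box contains ≥ r objects we need more than (r − 1) · k objects total. Threshold: n = (r − 1) · k + 1. With r = 2 and k = 76: n = 1 · 76 + 1 = 76 + 1 = 77. For n = 76 = 1 · 76, we can put exactly 1 objects in every box, avoiding 2 in any single one — so 77 is tight.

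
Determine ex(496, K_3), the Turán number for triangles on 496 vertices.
ex(496, K_3) = ⌊496^2/4⌋ = 61504

Mantel (1907): a triangle-free graph on n vertices has at most ⌊n^2/4⌋ edges, with equality for the complete bipartite graph K_{⌊n/2⌋, ⌈n/2⌉}. For n = 496: ⌊496^2/4⌋ = ⌊246016/4⌋ = 61504. The extremal graph is K_{248, 248}, which has 248·248 = 61504 edges.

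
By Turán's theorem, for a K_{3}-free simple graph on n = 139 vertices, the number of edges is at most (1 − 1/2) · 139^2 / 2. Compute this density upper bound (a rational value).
Turán density bound = (1/2) · 139^2/2 = 19321/4 ≈ 4830.25

Turán's theorem: ex(n, K_{r+1}) is achieved by the complete r-partite Turán graph T(n, r) with parts as balanced as possible, and is at most (1 − 1/r) · n^2/2. For r = 2, n = 139: the density bound is (1/2) · 19321/2 = 19321/4 ≈ 4830.25. The integer-valued extremum is e(T(139, 2)) = 4830, which is strictly less than the density bound 19321/4 since 2 ∤ 139 (the parts of T(139, 2) cannot all be equal).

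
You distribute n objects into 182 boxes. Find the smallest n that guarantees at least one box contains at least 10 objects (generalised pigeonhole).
n = (10 − 1)·182 + 1 = 1639

By the generalised pigeonhole principle, to guarantee some box contains ≥ r objects we need more than (r − 1) · k objects total. Threshold: n = (r − 1) · k + 1. With r = 10 and k = 182: n = 9 · 182 + 1 = 1638 + 1 = 1639. For n = 1638 = 9 · 182, we can put exactly 9 objects in every box, avoiding 10 in any single one — so 1639 is tight.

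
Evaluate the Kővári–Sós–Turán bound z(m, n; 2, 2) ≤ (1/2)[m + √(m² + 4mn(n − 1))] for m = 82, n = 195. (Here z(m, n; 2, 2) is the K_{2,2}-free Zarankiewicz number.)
z(82, 195; 2, 2) ≤ (1/2)[82 + √(82² + 4·82·195·194)] = (1/2)[82 + √12414964] = 1802.7437

Kővári–Sós–Turán: let r_1, ..., r_82 be the row sums and z = Σ r_i the total number of 1s. Each pair of columns can share at most one row with both entries 1 (else a 2×2 all-ones block appears), so Σ_i C(r_i, 2) ≤ C(195, 2) = 18915. By convexity Σ_i C(r_i, 2) ≥ 82·C(z/82, 2) = z(z − 82)/(2·82), giving z² − 82z − 82·195·194 ≤ 0 and hence z ≤ (1/2)[82 + √(6724 + 4·3102060)] = (1/2)[82 + √12414964] ≈ (1/2)(82 + 3523.4875) = 1802.7437.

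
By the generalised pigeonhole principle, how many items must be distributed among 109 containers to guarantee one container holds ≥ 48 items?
n = (48 − 1)·109 + 1 = 5124

By the generalised pigeonhole principle, to guarantee some box contains ≥ r objects we need more than (r − 1) · k objects total. Threshold: n = (r − 1) · k + 1. With r = 48 and k = 109: n = 47 · 109 + 1 = 5123 + 1 = 5124. For n = 5123 = 47 · 109, we can put exactly 47 objects in every box, avoiding 48 in any single one — so 5124 is tight.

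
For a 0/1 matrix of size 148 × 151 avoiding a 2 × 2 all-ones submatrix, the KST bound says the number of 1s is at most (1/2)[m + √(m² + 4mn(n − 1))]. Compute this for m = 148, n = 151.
z(148, 151; 2, 2) ≤ (1/2)[148 + √(148² + 4·148·151·150)] = (1/2)[148 + √13430704] = 1906.3962

Kővári–Sós–Turán: let r_1, ..., r_148 be the row sums and z = Σ r_i the total number of 1s. Each pair of columns can share at most one row with both entries 1 (else a 2×2 all-ones block appears), so Σ_i C(r_i, 2) ≤ C(151, 2) = 11325. By convexity Σ_i C(r_i, 2) ≥ 148·C(z/148, 2) = z(z − 148)/(2·148), giving z² − 148z − 148·151·150 ≤ 0 and hence z ≤ (1/2)[148 + √(21904 + 4·3352200)] = (1/2)[148 + √13430704] ≈ (1/2)(148 + 3664.7925) = 1906.3962.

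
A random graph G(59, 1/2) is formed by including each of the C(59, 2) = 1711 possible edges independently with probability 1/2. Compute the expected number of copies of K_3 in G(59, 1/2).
E[# K_3] = C(59, 3) · (1/2)^C(3, 2) = 32509 / 2^3 = 4063.625

For each 3-subset S of vertices (there are C(59, 3) = 32509 such S), let X_S = 1 if S induces a K_3 (all C(3, 2) = 3 edges present). Then P(X_S = 1) = (1/2)^3 = 1/8. By linearity of expectation, E[# K_3] = C(59, 3) · (1/2)^3 = 32509 / 8 = 4063.625.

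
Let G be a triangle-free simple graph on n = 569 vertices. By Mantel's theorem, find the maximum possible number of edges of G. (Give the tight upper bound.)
ex(569, K_3) = ⌊569^2/4⌋ = 80940

Mantel (1907): a triangle-free graph on n vertices has at most ⌊n^2/4⌋ edges, with equality for the complete bipartite graph K_{⌊n/2⌋, ⌈n/2⌉}. For n = 569: ⌊569^2/4⌋ = ⌊323761/4⌋ = 80940. The extremal graph is K_{284, 285}, which has 284·285 = 80940 edges.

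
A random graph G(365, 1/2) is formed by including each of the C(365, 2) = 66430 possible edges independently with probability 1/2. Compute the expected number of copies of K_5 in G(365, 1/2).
E[# K_5] = C(365, 5) · (1/2)^C(5, 2) = 52521291823 / 2^10 ≈ 51290324.045898

For each 5-subset S of vertices (there are C(365, 5) = 52521291823 such S), let X_S = 1 if S induces a K_5 (all C(5, 2) = 10 edges present). Then P(X_S = 1) = (1/2)^10 = 1/1024. By linearity of expectation, E[# K_5] = C(365, 5) · (1/2)^10 = 52521291823 / 1024 ≈ 51290324.045898.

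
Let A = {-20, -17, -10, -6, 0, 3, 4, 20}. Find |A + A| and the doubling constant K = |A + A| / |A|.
K = |A + A| / |A| = 30/8 = 15/4

Enumerate A + A = {a + b : a, b ∈ A}. With |A| = 8, there are |A|^2 = 64 ordered sum pairs; collecting distinct values, A + A = {-40, -37, -34, -30, -27, -26, -23, -20, -17, -16, -14, -13, -12, -10, -7, -6, -3, -2, 0, 3, 4, 6, 7, 8, 10, 14, 20, 23, 24, 40}, so |A + A| = 30. Thus K = 30/8 = 15/4. For comparison, the minimum possible |A + A| over all 8-element sets is 2·8 − 1 = 15 (so min K = 15/8), attained only by arithmetic progressions.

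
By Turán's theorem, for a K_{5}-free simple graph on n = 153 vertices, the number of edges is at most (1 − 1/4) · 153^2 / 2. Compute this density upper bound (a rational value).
Turán density bound = (3/4) · 153^2/2 = 70227/8 ≈ 8778.375

Turán's theorem: ex(n, K_{r+1}) is achieved by the complete r-partite Turán graph T(n, r) with parts as balanced as possible, and is at most (1 − 1/r) · n^2/2. For r = 4, n = 153: the density bound is (3/4) · 23409/2 = 70227/8 ≈ 8778.375. The integer-valued extremum is e(T(153, 4)) = 8778, which is strictly less than the density bound 70227/8 since 4 ∤ 153 (the parts of T(153, 4) cannot all be equal).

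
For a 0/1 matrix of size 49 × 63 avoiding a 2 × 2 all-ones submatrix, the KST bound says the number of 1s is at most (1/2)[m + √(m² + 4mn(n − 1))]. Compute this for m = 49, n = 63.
z(49, 63; 2, 2) ≤ (1/2)[49 + √(49² + 4·49·63·62)] = (1/2)[49 + √767977] = 462.6715

Kővári–Sós–Turán: let r_1, ..., r_49 be the row sums and z = Σ r_i the total number of 1s. Each pair of columns can share at most one row with both entries 1 (else a 2×2 all-ones block appears), so Σ_i C(r_i, 2) ≤ C(63, 2) = 1953. By convexity Σ_i C(r_i, 2) ≥ 49·C(z/49, 2) = z(z − 49)/(2·49), giving z² − 49z − 49·63·62 ≤ 0 and hence z ≤ (1/2)[49 + √(2401 + 4·191394)] = (1/2)[49 + √767977] ≈ (1/2)(49 + 876.343) = 462.6715.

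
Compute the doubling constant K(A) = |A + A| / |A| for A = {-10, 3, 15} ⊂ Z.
K = |A + A| / |A| = 6/3 = 2

Enumerate A + A = {a + b : a, b ∈ A}. With |A| = 3, there are |A|^2 = 9 ordered sum pairs; collecting distinct values, A + A = {-20, -7, 5, 6, 18, 30}, so |A + A| = 6. Thus K = 6/3 = 2. For comparison, the minimum possible |A + A| over all 3-element sets is 2·3 − 1 = 5 (so min K = 5/3), attained only by arithmetic progressions.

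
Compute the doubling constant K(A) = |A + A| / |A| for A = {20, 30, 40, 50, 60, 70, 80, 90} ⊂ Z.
K = |A + A| / |A| = 15/8

Enumerate A + A = {a + b : a, b ∈ A}. With |A| = 8, there are |A|^2 = 64 ordered sum pairs; collecting distinct values, A + A = {40, 50, 60, 70, 80, 90, 100, 110, 120, 130, 140, 150, 160, 170, 180}, so |A + A| = 15. Thus K = 15/8. Here |A + A| = 2|A| − 1 = 15, the minimum possible — so K = 15/8 is minimal, which holds iff A is an arithmetic progression.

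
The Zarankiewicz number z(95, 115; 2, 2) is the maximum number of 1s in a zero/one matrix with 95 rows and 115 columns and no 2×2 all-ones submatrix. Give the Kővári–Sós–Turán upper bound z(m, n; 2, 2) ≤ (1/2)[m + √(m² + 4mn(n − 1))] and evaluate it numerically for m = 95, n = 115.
z(95, 115; 2, 2) ≤ (1/2)[95 + √(95² + 4·95·115·114)] = (1/2)[95 + √4990825] = 1164.5077

Kővári–Sós–Turán: let r_1, ..., r_95 be the row sums and z = Σ r_i the total number of 1s. Each pair of columns can share at most one row with both entries 1 (else a 2×2 all-ones block appears), so Σ_i C(r_i, 2) ≤ C(115, 2) = 6555. By convexity Σ_i C(r_i, 2) ≥ 95·C(z/95, 2) = z(z − 95)/(2·95), giving z² − 95z − 95·115·114 ≤ 0 and hence z ≤ (1/2)[95 + √(9025 + 4·1245450)] = (1/2)[95 + √4990825] ≈ (1/2)(95 + 2234.0154) = 1164.5077.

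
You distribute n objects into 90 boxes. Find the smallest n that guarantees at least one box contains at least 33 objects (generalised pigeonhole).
n = (33 − 1)·90 + 1 = 2881

By the generalised pigeonhole principle, to guarantee some box contains ≥ r objects we need more than (r − 1) · k objects total. Threshold: n = (r − 1) · k + 1. With r = 33 and k = 90: n = 32 · 90 + 1 = 2880 + 1 = 2881. For n = 2880 = 32 · 90, we can put exactly 32 objects in every box, avoiding 33 in any single one — so 2881 is tight.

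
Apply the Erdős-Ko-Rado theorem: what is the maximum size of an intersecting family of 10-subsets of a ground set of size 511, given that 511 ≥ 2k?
max |F| = C(510, 9) = 5991571285790171510

The Erdős-Ko-Rado theorem states: for n ≥ 2k, an intersecting family of k-subsets of an n-element set has size at most C(n − 1, k − 1), with equality for 'star' families {A ⊆ [n] : |A| = k, i ∈ A} (fix an element i). For n = 511, k = 10: C(510, 9) = 5991571285790171510.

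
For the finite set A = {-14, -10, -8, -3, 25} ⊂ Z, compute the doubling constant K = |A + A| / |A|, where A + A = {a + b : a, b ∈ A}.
K = |A + A| / |A| = 15/5 = 3

Enumerate A + A = {a + b : a, b ∈ A}. With |A| = 5, there are |A|^2 = 25 ordered sum pairs; collecting distinct values, A + A = {-28, -24, -22, -20, -18, -17, -16, -13, -11, -6, 11, 15, 17, 22, 50}, so |A + A| = 15. Thus K = 15/5 = 3. For comparison, the minimum possible |A + A| over all 5-element sets is 2·5 − 1 = 9 (so min K = 9/5), attained only by arithmetic progressions.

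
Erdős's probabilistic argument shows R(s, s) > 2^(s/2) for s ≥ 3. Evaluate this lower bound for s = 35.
2^(35/2) = 185363.8; so R(35, 35) > 185363.8

Colour each edge of K_n uniformly at random with red/blue. The expected number of monochromatic K_35 is C(n, 35) · 2 · 2^(−C(35,2)). If C(n, 35) · 2^(1 − C(35,2)) < 1, then with positive probability no monochromatic K_35 exists, so R(35, 35) > n. The standard estimate C(n, 35) ≤ n^35/35! shows this inequality holds whenever n ≤ 2^(35/2) (since 35! · 2^(C(35,2) − 1) > 2^(35^2/2) ≥ n^35). Hence R(35, 35) > 2^(35/2) = 185363.8.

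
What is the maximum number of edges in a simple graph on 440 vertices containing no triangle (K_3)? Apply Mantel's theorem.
ex(440, K_3) = ⌊440^2/4⌋ = 48400

Mantel (1907): a triangle-free graph on n vertices has at most ⌊n^2/4⌋ edges, with equality for the complete bipartite graph K_{⌊n/2⌋, ⌈n/2⌉}. For n = 440: ⌊440^2/4⌋ = ⌊193600/4⌋ = 48400. The extremal graph is K_{220, 220}, which has 220·220 = 48400 edges.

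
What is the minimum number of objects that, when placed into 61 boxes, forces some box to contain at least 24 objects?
n = (24 − 1)·61 + 1 = 1404

By the generalised pigeonhole principle, to guarantee some box contains ≥ r objects we need more than (r − 1) · k objects total. Threshold: n = (r − 1) · k + 1. With r = 24 and k = 61: n = 23 · 61 + 1 = 1403 + 1 = 1404. For n = 1403 = 23 · 61, we can put exactly 23 objects in every box, avoiding 24 in any single one — so 1404 is tight.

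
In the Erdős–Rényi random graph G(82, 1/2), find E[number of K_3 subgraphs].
E[# K_3] = C(82, 3) · (1/2)^C(3, 2) = 88560 / 2^3 = 11070

For each 3-subset S of vertices (there are C(82, 3) = 88560 such S), let X_S = 1 if S induces a K_3 (all C(3, 2) = 3 edges present). Then P(X_S = 1) = (1/2)^3 = 1/8. By linearity of expectation, E[# K_3] = C(82, 3) · (1/2)^3 = 88560 / 8 = 11070.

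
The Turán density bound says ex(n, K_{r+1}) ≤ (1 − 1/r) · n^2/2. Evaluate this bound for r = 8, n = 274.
Turán density bound = (7/8) · 274^2/2 = 131383/4 ≈ 32845.75

Turán's theorem: ex(n, K_{r+1}) is achieved by the complete r-partite Turán graph T(n, r) with parts as balanced as possible, and is at most (1 − 1/r) · n^2/2. For r = 8, n = 274: the density bound is (7/8) · 75076/2 = 131383/4 ≈ 32845.75. The integer-valued extremum is e(T(274, 8)) = 32845, which is strictly less than the density bound 131383/4 since 8 ∤ 274 (the parts of T(274, 8) cannot all be equal).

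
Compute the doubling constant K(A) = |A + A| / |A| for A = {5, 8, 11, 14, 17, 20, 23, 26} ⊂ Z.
K = |A + A| / |A| = 15/8

Enumerate A + A = {a + b : a, b ∈ A}. With |A| = 8, there are |A|^2 = 64 ordered sum pairs; collecting distinct values, A + A = {10, 13, 16, 19, 22, 25, 28, 31, 34, 37, 40, 43, 46, 49, 52}, so |A + A| = 15. Thus K = 15/8. Here |A + A| = 2|A| − 1 = 15, the minimum possible — so K = 15/8 is minimal, which holds iff A is an arithmetic progression.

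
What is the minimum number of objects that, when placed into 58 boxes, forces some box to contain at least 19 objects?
n = (19 − 1)·58 + 1 = 1045

By the generalised pigeonhole principle, to guarantee some box contains ≥ r objects we need more than (r − 1) · k objects total. Threshold: n = (r − 1) · k + 1. With r = 19 and k = 58: n = 18 · 58 + 1 = 1044 + 1 = 1045. For n = 1044 = 18 · 58, we can put exactly 18 objects in every box, avoiding 19 in any single one — so 1045 is tight.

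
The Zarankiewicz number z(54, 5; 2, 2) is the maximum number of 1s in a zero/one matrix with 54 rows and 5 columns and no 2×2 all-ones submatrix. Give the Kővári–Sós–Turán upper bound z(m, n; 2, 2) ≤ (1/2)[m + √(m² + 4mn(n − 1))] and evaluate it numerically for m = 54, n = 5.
z(54, 5; 2, 2) ≤ (1/2)[54 + √(54² + 4·54·5·4)] = (1/2)[54 + √7236] = 69.5323

Kővári–Sós–Turán: let r_1, ..., r_54 be the row sums and z = Σ r_i the total number of 1s. Each pair of columns can share at most one row with both entries 1 (else a 2×2 all-ones block appears), so Σ_i C(r_i, 2) ≤ C(5, 2) = 10. By convexity Σ_i C(r_i, 2) ≥ 54·C(z/54, 2) = z(z − 54)/(2·54), giving z² − 54z − 54·5·4 ≤ 0 and hence z ≤ (1/2)[54 + √(2916 + 4·1080)] = (1/2)[54 + √7236] ≈ (1/2)(54 + 85.0647) = 69.5323.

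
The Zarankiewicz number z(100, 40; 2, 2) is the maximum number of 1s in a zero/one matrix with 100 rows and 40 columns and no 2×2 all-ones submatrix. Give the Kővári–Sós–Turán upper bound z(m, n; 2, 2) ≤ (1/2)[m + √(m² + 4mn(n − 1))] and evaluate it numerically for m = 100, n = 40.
z(100, 40; 2, 2) ≤ (1/2)[100 + √(100² + 4·100·40·39)] = (1/2)[100 + √634000] = 448.1206

Kővári–Sós–Turán: let r_1, ..., r_100 be the row sums and z = Σ r_i the total number of 1s. Each pair of columns can share at most one row with both entries 1 (else a 2×2 all-ones block appears), so Σ_i C(r_i, 2) ≤ C(40, 2) = 780. By convexity Σ_i C(r_i, 2) ≥ 100·C(z/100, 2) = z(z − 100)/(2·100), giving z² − 100z − 100·40·39 ≤ 0 and hence z ≤ (1/2)[100 + √(10000 + 4·156000)] = (1/2)[100 + √634000] ≈ (1/2)(100 + 796.2412) = 448.1206.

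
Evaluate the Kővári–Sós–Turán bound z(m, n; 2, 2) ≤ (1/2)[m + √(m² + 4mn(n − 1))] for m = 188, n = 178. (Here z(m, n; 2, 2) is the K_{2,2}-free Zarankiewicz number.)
z(188, 178; 2, 2) ≤ (1/2)[188 + √(188² + 4·188·178·177)] = (1/2)[188 + √23727856] = 2529.5624

Kővári–Sós–Turán: let r_1, ..., r_188 be the row sums and z = Σ r_i the total number of 1s. Each pair of columns can share at most one row with both entries 1 (else a 2×2 all-ones block appears), so Σ_i C(r_i, 2) ≤ C(178, 2) = 15753. By convexity Σ_i C(r_i, 2) ≥ 188·C(z/188, 2) = z(z − 188)/(2·188), giving z² − 188z − 188·178·177 ≤ 0 and hence z ≤ (1/2)[188 + √(35344 + 4·5923128)] = (1/2)[188 + √23727856] ≈ (1/2)(188 + 4871.1247) = 2529.5624.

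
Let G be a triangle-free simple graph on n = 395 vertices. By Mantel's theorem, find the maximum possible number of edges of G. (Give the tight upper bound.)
ex(395, K_3) = ⌊395^2/4⌋ = 39006

Mantel (1907): a triangle-free graph on n vertices has at most ⌊n^2/4⌋ edges, with equality for the complete bipartite graph K_{⌊n/2⌋, ⌈n/2⌉}. For n = 395: ⌊395^2/4⌋ = ⌊156025/4⌋ = 39006. The extremal graph is K_{197, 198}, which has 197·198 = 39006 edges.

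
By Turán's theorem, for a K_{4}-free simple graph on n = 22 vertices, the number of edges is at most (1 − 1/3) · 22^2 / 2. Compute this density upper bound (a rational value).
Turán density bound = (2/3) · 22^2/2 = 484/3 ≈ 161.3333

Turán's theorem: ex(n, K_{r+1}) is achieved by the complete r-partite Turán graph T(n, r) with parts as balanced as possible, and is at most (1 − 1/r) · n^2/2. For r = 3, n = 22: the density bound is (2/3) · 484/2 = 484/3 ≈ 161.3333. The integer-valued extremum is e(T(22, 3)) = 161, which is strictly less than the density bound 484/3 since 3 ∤ 22 (the parts of T(22, 3) cannot all be equal).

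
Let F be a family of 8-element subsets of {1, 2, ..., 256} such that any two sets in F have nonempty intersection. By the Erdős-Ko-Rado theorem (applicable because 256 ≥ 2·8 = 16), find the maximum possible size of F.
max |F| = C(255, 7) = 12801990477375

Erdős-Ko-Rado (1961): when n ≥ 2k, max |F| = C(n−1, k−1). The bound is attained by the star {A : i ∈ A} for any fixed i ∈ [n]. Here C(256−1, 8−1) = C(255, 7) = 12801990477375.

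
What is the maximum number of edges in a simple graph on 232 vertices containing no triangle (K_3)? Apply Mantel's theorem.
ex(232, K_3) = ⌊232^2/4⌋ = 13456

Mantel (1907): a triangle-free graph on n vertices has at most ⌊n^2/4⌋ edges, with equality for the complete bipartite graph K_{⌊n/2⌋, ⌈n/2⌉}. For n = 232: ⌊232^2/4⌋ = ⌊53824/4⌋ = 13456. The extremal graph is K_{116, 116}, which has 116·116 = 13456 edges.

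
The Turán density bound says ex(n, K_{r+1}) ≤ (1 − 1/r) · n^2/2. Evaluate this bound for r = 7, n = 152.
Turán density bound = (6/7) · 152^2/2 = 69312/7 ≈ 9901.7143

Turán's theorem: ex(n, K_{r+1}) is achieved by the complete r-partite Turán graph T(n, r) with parts as balanced as possible, and is at most (1 − 1/r) · n^2/2. For r = 7, n = 152: the density bound is (6/7) · 23104/2 = 69312/7 ≈ 9901.7143. The integer-valued extremum is e(T(152, 7)) = 9901, which is strictly less than the density bound 69312/7 since 7 ∤ 152 (the parts of T(152, 7) cannot all be equal).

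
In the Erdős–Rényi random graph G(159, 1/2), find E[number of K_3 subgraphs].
E[# K_3] = C(159, 3) · (1/2)^C(3, 2) = 657359 / 2^3 = 82169.875

For each 3-subset S of vertices (there are C(159, 3) = 657359 such S), let X_S = 1 if S induces a K_3 (all C(3, 2) = 3 edges present). Then P(X_S = 1) = (1/2)^3 = 1/8. By linearity of expectation, E[# K_3] = C(159, 3) · (1/2)^3 = 657359 / 8 = 82169.875.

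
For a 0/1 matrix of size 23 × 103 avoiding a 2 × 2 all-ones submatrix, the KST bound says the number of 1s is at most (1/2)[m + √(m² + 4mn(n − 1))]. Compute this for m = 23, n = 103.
z(23, 103; 2, 2) ≤ (1/2)[23 + √(23² + 4·23·103·102)] = (1/2)[23 + √967081] = 503.2014

Kővári–Sós–Turán: let r_1, ..., r_23 be the row sums and z = Σ r_i the total number of 1s. Each pair of columns can share at most one row with both entries 1 (else a 2×2 all-ones block appears), so Σ_i C(r_i, 2) ≤ C(103, 2) = 5253. By convexity Σ_i C(r_i, 2) ≥ 23·C(z/23, 2) = z(z − 23)/(2·23), giving z² − 23z − 23·103·102 ≤ 0 and hence z ≤ (1/2)[23 + √(529 + 4·241638)] = (1/2)[23 + √967081] ≈ (1/2)(23 + 983.4028) = 503.2014.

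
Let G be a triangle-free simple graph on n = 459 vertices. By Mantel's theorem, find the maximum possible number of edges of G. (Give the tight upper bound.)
ex(459, K_3) = ⌊459^2/4⌋ = 52670

Mantel (1907): a triangle-free graph on n vertices has at most ⌊n^2/4⌋ edges, with equality for the complete bipartite graph K_{⌊n/2⌋, ⌈n/2⌉}. For n = 459: ⌊459^2/4⌋ = ⌊210681/4⌋ = 52670. The extremal graph is K_{229, 230}, which has 229·230 = 52670 edges.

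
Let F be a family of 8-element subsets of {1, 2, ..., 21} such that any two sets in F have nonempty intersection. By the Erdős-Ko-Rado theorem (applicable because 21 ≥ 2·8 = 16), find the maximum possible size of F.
max |F| = C(20, 7) = 77520

The Erdős-Ko-Rado theorem states: for n ≥ 2k, an intersecting family of k-subsets of an n-element set has size at most C(n − 1, k − 1), with equality for 'star' families {A ⊆ [n] : |A| = k, i ∈ A} (fix an element i). For n = 21, k = 8: C(20, 7) = 77520.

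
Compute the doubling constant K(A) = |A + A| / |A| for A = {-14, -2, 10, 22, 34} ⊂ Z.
K = |A + A| / |A| = 9/5

Enumerate A + A = {a + b : a, b ∈ A}. With |A| = 5, there are |A|^2 = 25 ordered sum pairs; collecting distinct values, A + A = {-28, -16, -4, 8, 20, 32, 44, 56, 68}, so |A + A| = 9. Thus K = 9/5. Here |A + A| = 2|A| − 1 = 9, the minimum possible — so K = 9/5 is minimal, which holds iff A is an arithmetic progression.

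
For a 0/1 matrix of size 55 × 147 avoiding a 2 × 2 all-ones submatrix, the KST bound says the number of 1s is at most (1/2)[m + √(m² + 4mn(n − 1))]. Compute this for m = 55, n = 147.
z(55, 147; 2, 2) ≤ (1/2)[55 + √(55² + 4·55·147·146)] = (1/2)[55 + √4724665] = 1114.3147

Kővári–Sós–Turán: let r_1, ..., r_55 be the row sums and z = Σ r_i the total number of 1s. Each pair of columns can share at most one row with both entries 1 (else a 2×2 all-ones block appears), so Σ_i C(r_i, 2) ≤ C(147, 2) = 10731. By convexity Σ_i C(r_i, 2) ≥ 55·C(z/55, 2) = z(z − 55)/(2·55), giving z² − 55z − 55·147·146 ≤ 0 and hence z ≤ (1/2)[55 + √(3025 + 4·1180410)] = (1/2)[55 + √4724665] ≈ (1/2)(55 + 2173.6295) = 1114.3147.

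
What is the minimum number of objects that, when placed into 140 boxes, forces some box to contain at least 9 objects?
n = (9 − 1)·140 + 1 = 1121

By the generalised pigeonhole principle, to guarantee some box contains ≥ r objects we need more than (r − 1) · k objects total. Threshold: n = (r − 1) · k + 1. With r = 9 and k = 140: n = 8 · 140 + 1 = 1120 + 1 = 1121. For n = 1120 = 8 · 140, we can put exactly 8 objects in every box, avoiding 9 in any single one — so 1121 is tight.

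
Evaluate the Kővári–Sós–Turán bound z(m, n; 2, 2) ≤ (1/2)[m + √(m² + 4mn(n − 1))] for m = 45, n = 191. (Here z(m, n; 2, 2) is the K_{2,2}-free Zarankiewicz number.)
z(45, 191; 2, 2) ≤ (1/2)[45 + √(45² + 4·45·191·190)] = (1/2)[45 + √6534225] = 1300.6065

Kővári–Sós–Turán: let r_1, ..., r_45 be the row sums and z = Σ r_i the total number of 1s. Each pair of columns can share at most one row with both entries 1 (else a 2×2 all-ones block appears), so Σ_i C(r_i, 2) ≤ C(191, 2) = 18145. By convexity Σ_i C(r_i, 2) ≥ 45·C(z/45, 2) = z(z − 45)/(2·45), giving z² − 45z − 45·191·190 ≤ 0 and hence z ≤ (1/2)[45 + √(2025 + 4·1633050)] = (1/2)[45 + √6534225] ≈ (1/2)(45 + 2556.213) = 1300.6065.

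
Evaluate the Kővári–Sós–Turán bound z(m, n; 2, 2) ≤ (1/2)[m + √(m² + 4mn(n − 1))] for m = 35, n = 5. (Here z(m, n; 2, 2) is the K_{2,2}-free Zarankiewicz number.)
z(35, 5; 2, 2) ≤ (1/2)[35 + √(35² + 4·35·5·4)] = (1/2)[35 + √4025] = 49.2214

Kővári–Sós–Turán: let r_1, ..., r_35 be the row sums and z = Σ r_i the total number of 1s. Each pair of columns can share at most one row with both entries 1 (else a 2×2 all-ones block appears), so Σ_i C(r_i, 2) ≤ C(5, 2) = 10. By convexity Σ_i C(r_i, 2) ≥ 35·C(z/35, 2) = z(z − 35)/(2·35), giving z² − 35z − 35·5·4 ≤ 0 and hence z ≤ (1/2)[35 + √(1225 + 4·700)] = (1/2)[35 + √4025] ≈ (1/2)(35 + 63.4429) = 49.2214.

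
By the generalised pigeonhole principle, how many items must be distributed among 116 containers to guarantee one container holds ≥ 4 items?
n = (4 − 1)·116 + 1 = 349

By the generalised pigeonhole principle, to guarantee some box contains ≥ r objects we need more than (r − 1) · k objects total. Threshold: n = (r − 1) · k + 1. With r = 4 and k = 116: n = 3 · 116 + 1 = 348 + 1 = 349. For n = 348 = 3 · 116, we can put exactly 3 objects in every box, avoiding 4 in any single one — so 349 is tight.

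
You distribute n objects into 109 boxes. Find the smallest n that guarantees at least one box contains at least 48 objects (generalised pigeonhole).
n = (48 − 1)·109 + 1 = 5124

By the generalised pigeonhole principle, to guarantee some box contains ≥ r objects we need more than (r − 1) · k objects total. Threshold: n = (r − 1) · k + 1. With r = 48 and k = 109: n = 47 · 109 + 1 = 5123 + 1 = 5124. For n = 5123 = 47 · 109, we can put exactly 47 objects in every box, avoiding 48 in any single one — so 5124 is tight.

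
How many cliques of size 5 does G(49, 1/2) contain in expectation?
E[# K_5] = C(49, 5) · (1/2)^C(5, 2) = 1906884 / 2^10 = 476721/256 ≈ 1862.191406

For each 5-subset S of vertices (there are C(49, 5) = 1906884 such S), let X_S = 1 if S induces a K_5 (all C(5, 2) = 10 edges present). Then P(X_S = 1) = (1/2)^10 = 1/1024. By linearity of expectation, E[# K_5] = C(49, 5) · (1/2)^10 = 1906884 / 1024 = 476721/256 ≈ 1862.191406.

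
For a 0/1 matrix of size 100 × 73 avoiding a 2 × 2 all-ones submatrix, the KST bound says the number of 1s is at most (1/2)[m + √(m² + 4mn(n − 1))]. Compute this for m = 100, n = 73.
z(100, 73; 2, 2) ≤ (1/2)[100 + √(100² + 4·100·73·72)] = (1/2)[100 + √2112400] = 776.7049

Kővári–Sós–Turán: let r_1, ..., r_100 be the row sums and z = Σ r_i the total number of 1s. Each pair of columns can share at most one row with both entries 1 (else a 2×2 all-ones block appears), so Σ_i C(r_i, 2) ≤ C(73, 2) = 2628. By convexity Σ_i C(r_i, 2) ≥ 100·C(z/100, 2) = z(z − 100)/(2·100), giving z² − 100z − 100·73·72 ≤ 0 and hence z ≤ (1/2)[100 + √(10000 + 4·525600)] = (1/2)[100 + √2112400] ≈ (1/2)(100 + 1453.4098) = 776.7049.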